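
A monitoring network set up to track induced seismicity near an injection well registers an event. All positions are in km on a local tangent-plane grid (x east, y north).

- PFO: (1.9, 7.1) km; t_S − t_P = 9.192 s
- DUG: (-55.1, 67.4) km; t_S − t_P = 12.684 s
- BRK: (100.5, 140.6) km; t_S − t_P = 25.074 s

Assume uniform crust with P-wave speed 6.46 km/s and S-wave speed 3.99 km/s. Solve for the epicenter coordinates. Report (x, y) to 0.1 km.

x ≈ -61.6 km, y ≈ -64.8 km

Distance from S−P lag: d = Δt · v_P v_S / (v_P − v_S) = Δt · (6.46·3.99)/(6.46−3.99) ≈ 10.4354·Δt.
So d_PFO = 95.92, d_DUG = 132.36, d_BRK = 261.66 km.
Circle about each station: (x − 1.9)² + (y − 7.1)² = 95.92²; (x + 55.1)² + (y − 67.4)² = 132.36²; (x − 100.5)² + (y − 140.6)² = 261.66².
Subtracting the PFO equation from the DUG and BRK equations removes the quadratic terms:
-114.0 x + 120.6 y = -793.77
197.2 x + 267.0 y = -29450.72
Solving the 2×2 system: x ≈ -61.6, y ≈ -64.8 km.
Check against PFO (with the unrounded x, y): √((x − 1.9)²+(y − 7.1)²) = 95.93 ≈ 95.92 km. ✓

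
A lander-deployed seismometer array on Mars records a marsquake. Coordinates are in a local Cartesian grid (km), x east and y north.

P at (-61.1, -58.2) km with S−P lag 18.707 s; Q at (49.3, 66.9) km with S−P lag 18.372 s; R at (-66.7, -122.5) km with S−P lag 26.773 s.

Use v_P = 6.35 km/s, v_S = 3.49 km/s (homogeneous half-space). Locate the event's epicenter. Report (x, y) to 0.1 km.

(-92.1, 83.4)

Distance from S−P lag: d = Δt · v_P v_S / (v_P − v_S) = Δt · (6.35·3.49)/(6.35−3.49) ≈ 7.7488·Δt.
So d_P = 144.96, d_Q = 142.36, d_R = 207.46 km.
Circle about each station: (x + 61.1)² + (y + 58.2)² = 144.96²; (x − 49.3)² + (y − 66.9)² = 142.36²; (x + 66.7)² + (y + 122.5)² = 207.46².
Subtracting the P equation from the Q and R equations removes the quadratic terms:
220.8 x + 250.2 y = 532.68
-11.2 x − 128.6 y = -9691.56
Solving the 2×2 system: x ≈ -92.1, y ≈ 83.4 km.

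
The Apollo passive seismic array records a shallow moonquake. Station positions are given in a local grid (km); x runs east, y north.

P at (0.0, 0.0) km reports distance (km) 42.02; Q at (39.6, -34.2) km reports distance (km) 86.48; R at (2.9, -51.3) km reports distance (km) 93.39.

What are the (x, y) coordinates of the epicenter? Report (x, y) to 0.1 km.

Circle about each station: x² + y² = 42.02²; (x − 39.6)² + (y + 34.2)² = 86.48²; (x − 2.9)² + (y + 51.3)² = 93.39².
Subtracting the P equation from the Q and R equations removes the quadratic terms:
79.2 x − 68.4 y = -2975.31
5.8 x − 102.6 y = -4315.91
Solving the 2×2 system: x ≈ -1.3, y ≈ 42.0 km.

(-1.3, 42.0)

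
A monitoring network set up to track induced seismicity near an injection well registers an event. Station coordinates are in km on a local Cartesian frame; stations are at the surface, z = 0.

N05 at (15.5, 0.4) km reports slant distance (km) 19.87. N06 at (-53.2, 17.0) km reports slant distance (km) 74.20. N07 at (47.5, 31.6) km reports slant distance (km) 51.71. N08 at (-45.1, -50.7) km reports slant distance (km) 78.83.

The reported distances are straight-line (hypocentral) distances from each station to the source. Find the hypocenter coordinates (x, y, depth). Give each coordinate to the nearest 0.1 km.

x ≈ 15.3 km, y ≈ -3.9 km, depth ≈ 19.4 km

Each station gives a sphere (x−x_i)² + (y−y_i)² + z² = d_i² (stations at z=0).
Subtracting the N05 sphere from N06 and N07: z² cancels, leaving linear equations in x and y:
-137.4 x + 33.2 y = -2231.99
64.0 x + 62.4 y = 735.29
Solving: x ≈ 15.300, y ≈ -3.909 km (keep extra digits for the depth step; rounded: 15.3, -3.9).
Then from the N05 sphere: z² = 19.87² − (x − 15.5)² − (y − 0.4)² with x = 15.300, y = -3.909, so z ≈ 19.396 ≈ 19.4 km.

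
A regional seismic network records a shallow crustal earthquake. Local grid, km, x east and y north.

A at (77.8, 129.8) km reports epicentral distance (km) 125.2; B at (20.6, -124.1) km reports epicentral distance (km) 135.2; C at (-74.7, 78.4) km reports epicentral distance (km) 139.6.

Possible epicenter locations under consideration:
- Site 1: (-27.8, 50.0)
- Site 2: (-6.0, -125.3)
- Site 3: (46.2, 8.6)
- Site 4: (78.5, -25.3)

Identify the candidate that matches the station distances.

For each candidate, compare |candidate − station| to the reported distance:
Site 1: residuals A 7.2, B 45.5, C 84.8 → max 84.8 km
Site 2: residuals A 143.3, B 108.6, C 75.4 → max 143.3 km
Site 3: residuals A 0.1, B 0.1, C 0.0 → max 0.1 km
Site 4: residuals A 29.9, B 20.7, C 45.4 → max 45.4 km
Only Site 3 has all residuals ≈ 0.

Site 3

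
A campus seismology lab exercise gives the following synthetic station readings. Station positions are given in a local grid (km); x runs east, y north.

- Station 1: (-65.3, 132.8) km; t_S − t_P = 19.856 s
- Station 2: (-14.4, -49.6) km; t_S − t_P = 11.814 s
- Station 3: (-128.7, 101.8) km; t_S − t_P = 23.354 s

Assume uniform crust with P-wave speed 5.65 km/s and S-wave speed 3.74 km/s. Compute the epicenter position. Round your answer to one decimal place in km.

Distance from S−P lag: d = Δt · v_P v_S / (v_P − v_S) = Δt · (5.65·3.74)/(5.65−3.74) ≈ 11.0634·Δt.
So d_Station 1 = 219.67, d_Station 2 = 130.70, d_Station 3 = 258.37 km.
Circle about each station: (x + 65.3)² + (y − 132.8)² = 219.67²; (x + 14.4)² + (y + 49.6)² = 130.70²; (x + 128.7)² + (y − 101.8)² = 258.37².
Subtracting the Station 1 equation from the Station 2 and Station 3 equations removes the quadratic terms:
101.8 x − 364.8 y = 11940.01
-126.8 x − 62.0 y = -13473.15
Solving the 2×2 system: x ≈ 107.6, y ≈ -2.7 km.

(107.6, -2.7)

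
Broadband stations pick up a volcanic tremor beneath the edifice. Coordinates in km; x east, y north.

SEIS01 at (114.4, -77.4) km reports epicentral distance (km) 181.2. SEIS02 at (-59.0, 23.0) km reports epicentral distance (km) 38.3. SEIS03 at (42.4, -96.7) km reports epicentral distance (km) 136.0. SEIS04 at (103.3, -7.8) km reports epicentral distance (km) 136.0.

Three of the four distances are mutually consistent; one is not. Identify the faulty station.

SEIS03

Solve using three stations at a time. Using SEIS01, SEIS02, SEIS04 (subtract circle equations pairwise → linear system) gives (x, y) ≈ (-24.3, 39.2).
Distances from that point to each station vs reported:
  SEIS01: calculated 181.2 vs reported 181.2 → residual 0.0 km
  SEIS02: calculated 38.3 vs reported 38.3 → residual 0.0 km
  SEIS03: calculated 151.4 vs reported 136.0 → residual 15.4 km
  SEIS04: calculated 136.0 vs reported 136.0 → residual 0.0 km
SEIS01, SEIS02, SEIS04 are mutually consistent (residuals ≈ 0); SEIS03 is off by 15.4 km.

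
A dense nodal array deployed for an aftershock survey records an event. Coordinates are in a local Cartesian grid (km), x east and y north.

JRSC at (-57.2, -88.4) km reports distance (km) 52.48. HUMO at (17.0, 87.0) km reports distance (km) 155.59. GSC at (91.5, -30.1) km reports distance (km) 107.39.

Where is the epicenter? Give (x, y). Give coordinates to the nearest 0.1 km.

Circle about each station: (x + 57.2)² + (y + 88.4)² = 52.48²; (x − 17.0)² + (y − 87.0)² = 155.59²; (x − 91.5)² + (y + 30.1)² = 107.39².
Subtracting pairs of circle equations eliminates x²+y² and gives linear equations (the radical axes):
148.4 x + 350.8 y = -24682.50
297.4 x + 116.6 y = -10586.60
Solving the 2×2 system: x ≈ -9.6, y ≈ -66.3 km.
Check against JRSC (with the unrounded x, y): √((x + 57.2)²+(y + 88.4)²) = 52.48 ≈ 52.48 km. ✓

-9.6 km east, -66.3 km north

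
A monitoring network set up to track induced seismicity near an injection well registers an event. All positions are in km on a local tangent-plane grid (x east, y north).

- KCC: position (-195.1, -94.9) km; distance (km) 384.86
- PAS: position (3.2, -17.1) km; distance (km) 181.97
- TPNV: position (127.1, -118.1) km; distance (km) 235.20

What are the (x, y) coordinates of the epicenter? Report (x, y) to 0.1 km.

Circle about each station: (x + 195.1)² + (y + 94.9)² = 384.86²; (x − 3.2)² + (y + 17.1)² = 181.97²; (x − 127.1)² + (y + 118.1)² = 235.20².
Subtracting pairs of circle equations eliminates x²+y² and gives linear equations (the radical axes):
396.6 x + 155.6 y = 68236.77
644.4 x − 46.4 y = 75830.18
Solving the 2×2 system: x ≈ 126.1, y ≈ 117.1 km.

(126.1, 117.1)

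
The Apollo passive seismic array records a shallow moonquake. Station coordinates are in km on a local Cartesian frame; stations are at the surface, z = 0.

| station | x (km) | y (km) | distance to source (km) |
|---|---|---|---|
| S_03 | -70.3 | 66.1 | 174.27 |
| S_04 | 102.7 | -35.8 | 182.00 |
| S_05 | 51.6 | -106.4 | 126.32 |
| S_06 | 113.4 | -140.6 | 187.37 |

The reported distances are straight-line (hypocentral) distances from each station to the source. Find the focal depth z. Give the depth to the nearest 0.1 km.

63.6 km

Each station gives a sphere (x−x_i)² + (y−y_i)² + z² = d_i² (stations at z=0).
Subtracting the S_03 sphere from S_04 and S_05: z² cancels, leaving linear equations in x and y:
346.0 x − 203.8 y = -236.34
243.8 x − 345.0 y = 19085.51
Solving: x ≈ -56.989, y ≈ -95.592 km (keep extra digits for the depth step; rounded: -57.0, -95.6).
Then from the S_03 sphere: z² = 174.27² − (x + 70.3)² − (y − 66.1)² with x = -56.989, y = -95.592, so z ≈ 63.628 ≈ 63.6 km.
Check against S_06 (with the unrounded solution): distance 187.37 ≈ 187.37 km. ✓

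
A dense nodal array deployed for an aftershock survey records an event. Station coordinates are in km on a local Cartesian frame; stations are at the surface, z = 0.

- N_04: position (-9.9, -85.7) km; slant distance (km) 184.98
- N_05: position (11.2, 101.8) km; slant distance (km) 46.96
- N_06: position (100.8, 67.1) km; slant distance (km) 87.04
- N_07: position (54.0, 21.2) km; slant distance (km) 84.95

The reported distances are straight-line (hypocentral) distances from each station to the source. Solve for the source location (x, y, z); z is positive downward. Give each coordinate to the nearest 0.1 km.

(28.3, 90.3, 42.2)

Each station gives a sphere (x−x_i)² + (y−y_i)² + z² = d_i² (stations at z=0).
Subtracting the N_04 sphere from N_05 and N_06: z² cancels, leaving linear equations in x and y:
42.2 x + 375.0 y = 35058.54
221.4 x + 305.6 y = 33862.19
Solving: x ≈ 28.297, y ≈ 90.305 km (keep extra digits for the depth step; rounded: 28.3, 90.3).
Then from the N_04 sphere: z² = 184.98² − (x + 9.9)² − (y + 85.7)² with x = 28.297, y = 90.305, so z ≈ 42.200 ≈ 42.2 km.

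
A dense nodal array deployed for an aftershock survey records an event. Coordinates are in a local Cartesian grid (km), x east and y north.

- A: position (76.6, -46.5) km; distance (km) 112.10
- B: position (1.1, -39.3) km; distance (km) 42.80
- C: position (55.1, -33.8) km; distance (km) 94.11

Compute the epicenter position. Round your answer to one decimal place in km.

x ≈ -34.2 km, y ≈ -63.5 km

Circle about each station: (x − 76.6)² + (y + 46.5)² = 112.10²; (x − 1.1)² + (y + 39.3)² = 42.80²; (x − 55.1)² + (y + 33.8)² = 94.11².
Subtracting the A equation from the B and C equations removes the quadratic terms:
-151.0 x + 14.4 y = 4250.46
-43.0 x + 25.4 y = -141.64
Solving the 2×2 system: x ≈ -34.2, y ≈ -63.5 km.
Check against A (with the unrounded x, y): √((x − 76.6)²+(y + 46.5)²) = 112.10 ≈ 112.10 km. ✓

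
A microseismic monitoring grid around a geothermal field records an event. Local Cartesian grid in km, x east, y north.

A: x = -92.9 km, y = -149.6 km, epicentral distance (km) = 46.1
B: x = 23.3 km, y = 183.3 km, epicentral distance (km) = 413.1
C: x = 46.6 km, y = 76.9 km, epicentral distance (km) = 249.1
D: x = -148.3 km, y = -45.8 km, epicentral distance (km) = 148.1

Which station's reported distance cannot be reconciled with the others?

Solve using three stations at a time. Using A, C, D (subtract circle equations pairwise → linear system) gives (x, y) ≈ (-47.1, -153.9).
Distances from that point to each station vs reported:
  A: calculated 46.0 vs reported 46.1 → residual 0.1 km
  B: calculated 344.5 vs reported 413.1 → residual 68.6 km
  C: calculated 249.1 vs reported 249.1 → residual 0.0 km
  D: calculated 148.1 vs reported 148.1 → residual 0.0 km
A, C, D are mutually consistent (residuals ≈ 0); B is off by 68.6 km.

B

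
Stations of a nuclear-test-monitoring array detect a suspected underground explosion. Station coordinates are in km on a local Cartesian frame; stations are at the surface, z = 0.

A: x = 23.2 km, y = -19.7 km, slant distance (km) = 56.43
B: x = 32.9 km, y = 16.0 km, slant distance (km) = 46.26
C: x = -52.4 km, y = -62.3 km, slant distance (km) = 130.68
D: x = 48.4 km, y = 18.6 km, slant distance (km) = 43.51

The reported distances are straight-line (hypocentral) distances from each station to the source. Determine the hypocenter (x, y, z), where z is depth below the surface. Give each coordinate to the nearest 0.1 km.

x ≈ 50.4 km, y ≈ 6.7 km, depth ≈ 41.8 km

Each station gives a sphere (x−x_i)² + (y−y_i)² + z² = d_i² (stations at z=0).
Subtracting the A sphere from B and C: z² cancels, leaving linear equations in x and y:
19.4 x + 71.4 y = 1456.44
-151.2 x − 85.2 y = -8192.20
Solving: x ≈ 50.404, y ≈ 6.703 km (keep extra digits for the depth step; rounded: 50.4, 6.7).
Then from the A sphere: z² = 56.43² − (x − 23.2)² − (y + 19.7)² with x = 50.404, y = 6.703, so z ≈ 41.799 ≈ 41.8 km.
Check against D (with the unrounded solution): distance 43.51 ≈ 43.51 km. ✓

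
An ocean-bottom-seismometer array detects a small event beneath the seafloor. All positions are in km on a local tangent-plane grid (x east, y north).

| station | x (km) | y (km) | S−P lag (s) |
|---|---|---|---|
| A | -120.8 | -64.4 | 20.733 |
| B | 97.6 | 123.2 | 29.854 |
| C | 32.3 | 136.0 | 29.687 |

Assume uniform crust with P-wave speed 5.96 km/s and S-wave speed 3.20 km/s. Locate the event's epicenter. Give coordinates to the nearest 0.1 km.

(22.4, -68.9)

Distance from S−P lag: d = Δt · v_P v_S / (v_P − v_S) = Δt · (5.96·3.20)/(5.96−3.20) ≈ 6.9101·Δt.
So d_A = 143.27, d_B = 206.30, d_C = 205.14 km.
Circle about each station: (x + 120.8)² + (y + 64.4)² = 143.27²; (x − 97.6)² + (y − 123.2)² = 206.30²; (x − 32.3)² + (y − 136.0)² = 205.14².
Subtracting the A equation from the B and C equations removes the quadratic terms:
436.8 x + 375.2 y = -16069.40
306.2 x + 400.8 y = -20756.84
Solving the 2×2 system: x ≈ 22.4, y ≈ -68.9 km.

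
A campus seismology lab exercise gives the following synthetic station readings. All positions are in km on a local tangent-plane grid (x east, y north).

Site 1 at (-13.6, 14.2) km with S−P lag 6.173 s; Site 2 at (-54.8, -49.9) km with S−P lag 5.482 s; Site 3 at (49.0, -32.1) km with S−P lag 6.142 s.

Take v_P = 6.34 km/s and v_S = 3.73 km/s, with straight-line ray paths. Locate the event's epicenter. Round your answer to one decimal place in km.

(-5.9, -41.2)

Distance from S−P lag: d = Δt · v_P v_S / (v_P − v_S) = Δt · (6.34·3.73)/(6.34−3.73) ≈ 9.0606·Δt.
So d_Site 1 = 55.93, d_Site 2 = 49.67, d_Site 3 = 55.65 km.
Circle about each station: (x + 13.6)² + (y − 14.2)² = 55.93²; (x + 54.8)² + (y + 49.9)² = 49.67²; (x − 49.0)² + (y + 32.1)² = 55.65².
Subtracting the Site 1 equation from the Site 2 and Site 3 equations removes the quadratic terms:
-82.4 x − 128.2 y = 5767.51
125.2 x − 92.6 y = 3076.05
Solving the 2×2 system: x ≈ -5.9, y ≈ -41.2 km.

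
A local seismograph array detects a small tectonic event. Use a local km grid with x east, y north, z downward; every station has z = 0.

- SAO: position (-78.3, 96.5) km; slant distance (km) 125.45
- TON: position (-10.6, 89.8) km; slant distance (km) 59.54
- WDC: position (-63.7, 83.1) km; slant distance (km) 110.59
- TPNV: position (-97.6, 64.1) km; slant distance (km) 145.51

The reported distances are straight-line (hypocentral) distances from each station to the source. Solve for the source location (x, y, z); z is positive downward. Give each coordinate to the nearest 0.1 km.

x ≈ 44.8 km, y ≈ 85.1 km, depth ≈ 21.3 km

Each station gives a sphere (x−x_i)² + (y−y_i)² + z² = d_i² (stations at z=0).
Subtracting the SAO sphere from TON and WDC: z² cancels, leaving linear equations in x and y:
135.4 x − 13.4 y = 4925.95
29.2 x − 26.8 y = -972.29
Solving: x ≈ 44.802, y ≈ 85.094 km (keep extra digits for the depth step; rounded: 44.8, 85.1).
Then from the SAO sphere: z² = 125.45² − (x + 78.3)² − (y − 96.5)² with x = 44.802, y = 85.094, so z ≈ 21.296 ≈ 21.3 km.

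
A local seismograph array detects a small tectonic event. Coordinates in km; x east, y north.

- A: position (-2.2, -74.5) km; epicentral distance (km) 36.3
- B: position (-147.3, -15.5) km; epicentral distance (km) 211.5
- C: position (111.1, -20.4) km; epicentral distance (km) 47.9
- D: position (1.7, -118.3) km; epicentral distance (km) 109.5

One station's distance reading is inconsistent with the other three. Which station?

Solve using three stations at a time. Using B, C, D (subtract circle equations pairwise → linear system) gives (x, y) ≈ (63.8, -28.1).
Distances from that point to each station vs reported:
  A: calculated 80.7 vs reported 36.3 → residual 44.4 km
  B: calculated 211.5 vs reported 211.5 → residual 0.0 km
  C: calculated 47.9 vs reported 47.9 → residual 0.0 km
  D: calculated 109.5 vs reported 109.5 → residual 0.0 km
B, C, D are mutually consistent (residuals ≈ 0); A is off by 44.4 km.

A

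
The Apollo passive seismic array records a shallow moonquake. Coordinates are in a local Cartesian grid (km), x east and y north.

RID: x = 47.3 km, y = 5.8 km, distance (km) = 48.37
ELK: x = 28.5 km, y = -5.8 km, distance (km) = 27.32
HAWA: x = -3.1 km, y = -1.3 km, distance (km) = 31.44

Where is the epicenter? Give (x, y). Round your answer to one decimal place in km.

Circle about each station: (x − 47.3)² + (y − 5.8)² = 48.37²; (x − 28.5)² + (y + 5.8)² = 27.32²; (x + 3.1)² + (y + 1.3)² = 31.44².
Subtracting pairs of circle equations eliminates x²+y² and gives linear equations (the radical axes):
-37.6 x − 23.2 y = 168.23
-100.8 x − 14.2 y = -908.45
Solving the 2×2 system: x ≈ 13.0, y ≈ -28.3 km.

13.0 km east, -28.3 km north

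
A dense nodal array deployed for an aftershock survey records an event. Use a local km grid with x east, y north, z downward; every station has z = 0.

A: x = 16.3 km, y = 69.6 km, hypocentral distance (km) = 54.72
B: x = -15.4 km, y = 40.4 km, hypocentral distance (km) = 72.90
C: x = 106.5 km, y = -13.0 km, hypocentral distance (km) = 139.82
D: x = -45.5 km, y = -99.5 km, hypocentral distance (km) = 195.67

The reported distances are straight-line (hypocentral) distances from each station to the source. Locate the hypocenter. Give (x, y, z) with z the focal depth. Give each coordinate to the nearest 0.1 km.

(15.5, 78.4, 54.0)

Each station gives a sphere (x−x_i)² + (y−y_i)² + z² = d_i² (stations at z=0).
Subtracting the A sphere from B and C: z² cancels, leaving linear equations in x and y:
-63.4 x − 58.4 y = -5560.66
180.4 x − 165.2 y = -10153.95
Solving: x ≈ 15.500, y ≈ 78.390 km (keep extra digits for the depth step; rounded: 15.5, 78.4).
Then from the A sphere: z² = 54.72² − (x − 16.3)² − (y − 69.6)² with x = 15.500, y = 78.390, so z ≈ 54.003 ≈ 54.0 km.
Check against D (with the unrounded solution): distance 195.66 ≈ 195.67 km. ✓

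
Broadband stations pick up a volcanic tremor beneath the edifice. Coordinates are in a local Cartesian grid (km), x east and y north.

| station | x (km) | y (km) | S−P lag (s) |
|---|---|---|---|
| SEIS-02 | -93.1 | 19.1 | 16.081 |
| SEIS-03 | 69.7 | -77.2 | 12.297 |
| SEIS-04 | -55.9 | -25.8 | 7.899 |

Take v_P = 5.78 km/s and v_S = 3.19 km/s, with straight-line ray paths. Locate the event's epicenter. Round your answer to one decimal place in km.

Distance from S−P lag: d = Δt · v_P v_S / (v_P − v_S) = Δt · (5.78·3.19)/(5.78−3.19) ≈ 7.1190·Δt.
So d_SEIS-02 = 114.48, d_SEIS-03 = 87.54, d_SEIS-04 = 56.23 km.
Circle about each station: (x + 93.1)² + (y − 19.1)² = 114.48²; (x − 69.7)² + (y + 77.2)² = 87.54²; (x + 55.9)² + (y + 25.8)² = 56.23².
Subtracting the SEIS-02 equation from the SEIS-03 and SEIS-04 equations removes the quadratic terms:
325.6 x − 192.6 y = 7227.93
74.4 x − 89.8 y = 4701.89
Solving the 2×2 system: x ≈ -17.2, y ≈ -66.6 km.
Check against SEIS-02 (with the unrounded x, y): √((x + 93.1)²+(y − 19.1)²) = 114.49 ≈ 114.48 km. ✓

-17.2 km east, -66.6 km north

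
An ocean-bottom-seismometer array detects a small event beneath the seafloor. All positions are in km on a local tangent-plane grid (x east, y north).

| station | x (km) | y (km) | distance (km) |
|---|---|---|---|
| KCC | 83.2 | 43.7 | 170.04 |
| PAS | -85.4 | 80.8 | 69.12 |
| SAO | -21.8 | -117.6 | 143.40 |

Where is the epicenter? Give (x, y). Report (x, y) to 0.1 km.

-83.8 km east, 11.7 km north

Circle about each station: (x − 83.2)² + (y − 43.7)² = 170.04²; (x + 85.4)² + (y − 80.8)² = 69.12²; (x + 21.8)² + (y + 117.6)² = 143.40².
Subtracting the KCC equation from the PAS and SAO equations removes the quadratic terms:
-337.2 x + 74.2 y = 29125.90
-210.0 x − 322.6 y = 13823.11
Solving the 2×2 system: x ≈ -83.8, y ≈ 11.7 km.
Check against KCC (with the unrounded x, y): √((x − 83.2)²+(y − 43.7)²) = 170.04 ≈ 170.04 km. ✓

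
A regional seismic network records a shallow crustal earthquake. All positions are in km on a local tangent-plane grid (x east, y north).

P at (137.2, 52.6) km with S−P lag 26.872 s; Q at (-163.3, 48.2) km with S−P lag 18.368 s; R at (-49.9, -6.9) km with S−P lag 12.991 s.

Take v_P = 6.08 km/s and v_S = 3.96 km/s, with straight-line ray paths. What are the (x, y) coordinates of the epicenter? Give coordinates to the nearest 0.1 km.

x ≈ -92.7 km, y ≈ -148.1 km

Distance from S−P lag: d = Δt · v_P v_S / (v_P − v_S) = Δt · (6.08·3.96)/(6.08−3.96) ≈ 11.3570·Δt.
So d_P = 305.18, d_Q = 208.61, d_R = 147.54 km.
Circle about each station: (x − 137.2)² + (y − 52.6)² = 305.18²; (x + 163.3)² + (y − 48.2)² = 208.61²; (x + 49.9)² + (y + 6.9)² = 147.54².
Subtracting pairs of circle equations eliminates x²+y² and gives linear equations (the radical axes):
-601.0 x − 8.8 y = 57016.23
-374.2 x − 119.0 y = 52313.80
Solving the 2×2 system: x ≈ -92.7, y ≈ -148.1 km.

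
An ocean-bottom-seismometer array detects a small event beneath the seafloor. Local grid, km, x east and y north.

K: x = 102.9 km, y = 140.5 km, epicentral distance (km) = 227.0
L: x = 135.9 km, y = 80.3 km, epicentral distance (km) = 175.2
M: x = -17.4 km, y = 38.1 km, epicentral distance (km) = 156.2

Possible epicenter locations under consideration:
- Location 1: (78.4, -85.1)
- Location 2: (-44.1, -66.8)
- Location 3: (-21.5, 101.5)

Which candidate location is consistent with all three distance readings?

For each candidate, compare |candidate − station| to the reported distance:
Location 1: residuals K 0.1, L 0.1, M 0.1 → max 0.1 km
Location 2: residuals K 27.1, L 57.3, M 48.0 → max 57.3 km
Location 3: residuals K 96.6, L 16.4, M 92.7 → max 96.6 km
Only Location 1 has all residuals ≈ 0.

Location 1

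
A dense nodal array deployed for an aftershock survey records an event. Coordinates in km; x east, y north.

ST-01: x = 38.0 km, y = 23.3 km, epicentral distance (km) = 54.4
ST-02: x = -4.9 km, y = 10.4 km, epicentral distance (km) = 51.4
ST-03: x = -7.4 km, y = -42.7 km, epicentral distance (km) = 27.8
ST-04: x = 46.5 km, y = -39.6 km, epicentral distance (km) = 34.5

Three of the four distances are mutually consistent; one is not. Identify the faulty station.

ST-02

Solve using three stations at a time. Using ST-01, ST-03, ST-04 (subtract circle equations pairwise → linear system) gives (x, y) ≈ (14.8, -25.9).
Distances from that point to each station vs reported:
  ST-01: calculated 54.4 vs reported 54.4 → residual 0.0 km
  ST-02: calculated 41.3 vs reported 51.4 → residual 10.1 km
  ST-03: calculated 27.8 vs reported 27.8 → residual 0.0 km
  ST-04: calculated 34.5 vs reported 34.5 → residual 0.0 km
ST-01, ST-03, ST-04 are mutually consistent (residuals ≈ 0); ST-02 is off by 10.1 km.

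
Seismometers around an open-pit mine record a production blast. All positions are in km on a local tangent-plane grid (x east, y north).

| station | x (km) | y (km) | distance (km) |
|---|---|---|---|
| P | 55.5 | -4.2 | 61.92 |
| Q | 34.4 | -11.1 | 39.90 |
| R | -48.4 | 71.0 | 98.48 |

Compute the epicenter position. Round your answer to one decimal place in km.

(-5.0, -17.4)

Circle about each station: (x − 55.5)² + (y + 4.2)² = 61.92²; (x − 34.4)² + (y + 11.1)² = 39.90²; (x + 48.4)² + (y − 71.0)² = 98.48².
Subtracting the P equation from the Q and R equations removes the quadratic terms:
-42.2 x − 13.8 y = 450.76
-207.8 x + 150.4 y = -1578.55
Solving the 2×2 system: x ≈ -5.0, y ≈ -17.4 km.
Check against P (with the unrounded x, y): √((x − 55.5)²+(y + 4.2)²) = 61.92 ≈ 61.92 km. ✓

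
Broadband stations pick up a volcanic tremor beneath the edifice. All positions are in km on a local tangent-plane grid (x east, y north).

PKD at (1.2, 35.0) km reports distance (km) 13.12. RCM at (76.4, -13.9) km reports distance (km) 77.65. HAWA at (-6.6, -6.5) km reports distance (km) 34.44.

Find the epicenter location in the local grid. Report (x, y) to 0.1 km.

8.8 km east, 24.3 km north

Circle about each station: (x − 1.2)² + (y − 35.0)² = 13.12²; (x − 76.4)² + (y + 13.9)² = 77.65²; (x + 6.6)² + (y + 6.5)² = 34.44².
Subtracting pairs of circle equations eliminates x²+y² and gives linear equations (the radical axes):
150.4 x − 97.8 y = -1053.66
-15.6 x − 83.0 y = -2154.61
Solving the 2×2 system: x ≈ 8.8, y ≈ 24.3 km.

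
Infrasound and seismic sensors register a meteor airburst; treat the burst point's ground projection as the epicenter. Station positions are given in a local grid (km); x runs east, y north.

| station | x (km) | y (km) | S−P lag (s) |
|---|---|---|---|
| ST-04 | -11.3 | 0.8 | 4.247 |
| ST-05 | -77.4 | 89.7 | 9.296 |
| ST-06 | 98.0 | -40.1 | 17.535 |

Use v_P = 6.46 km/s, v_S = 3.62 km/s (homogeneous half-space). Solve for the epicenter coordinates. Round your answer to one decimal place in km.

(-27.1, 32.0)

Distance from S−P lag: d = Δt · v_P v_S / (v_P − v_S) = Δt · (6.46·3.62)/(6.46−3.62) ≈ 8.2342·Δt.
So d_ST-04 = 34.97, d_ST-05 = 76.55, d_ST-06 = 144.39 km.
Circle about each station: (x + 11.3)² + (y − 0.8)² = 34.97²; (x + 77.4)² + (y − 89.7)² = 76.55²; (x − 98.0)² + (y + 40.1)² = 144.39².
Subtracting the ST-04 equation from the ST-05 and ST-06 equations removes the quadratic terms:
-132.2 x + 177.8 y = 9271.52
218.6 x − 81.8 y = -8541.89
Solving the 2×2 system: x ≈ -27.1, y ≈ 32.0 km.
Check against ST-04 (with the unrounded x, y): √((x + 11.3)²+(y − 0.8)²) = 34.97 ≈ 34.97 km. ✓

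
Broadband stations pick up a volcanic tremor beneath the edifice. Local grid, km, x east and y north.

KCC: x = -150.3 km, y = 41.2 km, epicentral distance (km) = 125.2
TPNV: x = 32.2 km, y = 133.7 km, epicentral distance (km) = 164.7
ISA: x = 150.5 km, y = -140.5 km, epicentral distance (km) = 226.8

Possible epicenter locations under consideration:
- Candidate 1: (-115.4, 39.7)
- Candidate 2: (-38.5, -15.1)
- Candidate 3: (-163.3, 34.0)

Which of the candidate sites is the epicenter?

Candidate 2

For each candidate, compare |candidate − station| to the reported distance:
Candidate 1: residuals KCC 90.3, TPNV 10.3, ISA 94.4 → max 94.4 km
Candidate 2: residuals KCC 0.0, TPNV 0.0, ISA 0.0 → max 0.0 km
Candidate 3: residuals KCC 110.3, TPNV 54.8, ISA 132.3 → max 132.3 km
Only Candidate 2 has all residuals ≈ 0.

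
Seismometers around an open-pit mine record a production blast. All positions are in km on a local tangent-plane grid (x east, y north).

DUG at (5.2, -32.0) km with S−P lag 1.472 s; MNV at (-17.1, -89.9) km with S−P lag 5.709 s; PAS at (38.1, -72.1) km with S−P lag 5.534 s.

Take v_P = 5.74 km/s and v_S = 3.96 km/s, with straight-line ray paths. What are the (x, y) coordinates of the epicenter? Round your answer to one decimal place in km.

x ≈ -7.0 km, y ≈ -17.7 km

Distance from S−P lag: d = Δt · v_P v_S / (v_P − v_S) = Δt · (5.74·3.96)/(5.74−3.96) ≈ 12.7699·Δt.
So d_DUG = 18.80, d_MNV = 72.90, d_PAS = 70.67 km.
Circle about each station: (x − 5.2)² + (y + 32.0)² = 18.80²; (x + 17.1)² + (y + 89.9)² = 72.90²; (x − 38.1)² + (y + 72.1)² = 70.67².
Subtracting the DUG equation from the MNV and PAS equations removes the quadratic terms:
-44.6 x − 115.8 y = 2362.41
65.8 x − 80.2 y = 958.17
Solving the 2×2 system: x ≈ -7.0, y ≈ -17.7 km.
Check against DUG (with the unrounded x, y): √((x − 5.2)²+(y + 32.0)²) = 18.80 ≈ 18.80 km. ✓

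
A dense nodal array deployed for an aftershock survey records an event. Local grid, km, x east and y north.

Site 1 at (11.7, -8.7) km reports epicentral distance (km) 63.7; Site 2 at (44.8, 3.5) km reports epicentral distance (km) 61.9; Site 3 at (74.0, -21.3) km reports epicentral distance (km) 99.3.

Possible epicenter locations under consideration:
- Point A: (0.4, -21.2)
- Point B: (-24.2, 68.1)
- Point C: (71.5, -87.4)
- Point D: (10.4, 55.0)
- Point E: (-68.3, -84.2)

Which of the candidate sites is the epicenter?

For each candidate, compare |candidate − station| to the reported distance:
Point A: residuals Site 1 46.8, Site 2 11.1, Site 3 25.7 → max 46.8 km
Point B: residuals Site 1 21.1, Site 2 32.6, Site 3 33.5 → max 33.5 km
Point C: residuals Site 1 35.1, Site 2 32.8, Site 3 33.2 → max 35.1 km
Point D: residuals Site 1 0.0, Site 2 0.0, Site 3 0.0 → max 0.0 km
Point E: residuals Site 1 46.3, Site 2 81.2, Site 3 56.3 → max 81.2 km
Only Point D has all residuals ≈ 0.

Point D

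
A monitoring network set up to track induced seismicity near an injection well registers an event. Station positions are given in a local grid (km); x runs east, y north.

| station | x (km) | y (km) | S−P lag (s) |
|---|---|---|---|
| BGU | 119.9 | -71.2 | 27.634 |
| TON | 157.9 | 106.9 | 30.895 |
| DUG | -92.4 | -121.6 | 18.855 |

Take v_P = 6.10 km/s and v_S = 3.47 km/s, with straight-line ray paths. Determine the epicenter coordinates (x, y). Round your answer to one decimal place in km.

(-78.4, 29.5)

Distance from S−P lag: d = Δt · v_P v_S / (v_P − v_S) = Δt · (6.10·3.47)/(6.10−3.47) ≈ 8.0483·Δt.
So d_BGU = 222.41, d_TON = 248.65, d_DUG = 151.75 km.
Circle about each station: (x − 119.9)² + (y + 71.2)² = 222.41²; (x − 157.9)² + (y − 106.9)² = 248.65²; (x + 92.4)² + (y + 121.6)² = 151.75².
Subtracting the BGU equation from the TON and DUG equations removes the quadratic terms:
76.0 x + 356.2 y = 4553.96
-424.6 x − 100.8 y = 30317.02
Solving the 2×2 system: x ≈ -78.4, y ≈ 29.5 km.
Check against BGU (with the unrounded x, y): √((x − 119.9)²+(y + 71.2)²) = 222.42 ≈ 222.41 km. ✓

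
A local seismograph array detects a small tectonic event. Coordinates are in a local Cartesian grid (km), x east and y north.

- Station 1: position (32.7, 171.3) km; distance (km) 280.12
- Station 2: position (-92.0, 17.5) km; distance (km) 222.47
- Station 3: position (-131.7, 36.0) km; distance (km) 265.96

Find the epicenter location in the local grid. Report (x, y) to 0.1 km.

x ≈ 95.9 km, y ≈ -101.6 km

Circle about each station: (x − 32.7)² + (y − 171.3)² = 280.12²; (x + 92.0)² + (y − 17.5)² = 222.47²; (x + 131.7)² + (y − 36.0)² = 265.96².
Subtracting the Station 1 equation from the Station 2 and Station 3 equations removes the quadratic terms:
-249.4 x − 307.6 y = 7331.58
-328.8 x − 270.6 y = -4039.60
Solving the 2×2 system: x ≈ 95.9, y ≈ -101.6 km.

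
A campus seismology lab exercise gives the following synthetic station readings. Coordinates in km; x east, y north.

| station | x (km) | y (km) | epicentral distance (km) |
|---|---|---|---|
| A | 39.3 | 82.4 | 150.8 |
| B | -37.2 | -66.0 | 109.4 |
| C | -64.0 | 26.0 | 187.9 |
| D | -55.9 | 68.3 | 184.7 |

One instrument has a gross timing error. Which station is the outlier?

Solve using three stations at a time. Using A, B, D (subtract circle equations pairwise → linear system) gives (x, y) ≈ (72.2, -64.8).
Distances from that point to each station vs reported:
  A: calculated 150.8 vs reported 150.8 → residual 0.0 km
  B: calculated 109.4 vs reported 109.4 → residual 0.0 km
  C: calculated 163.7 vs reported 187.9 → residual 24.2 km
  D: calculated 184.7 vs reported 184.7 → residual 0.0 km
A, B, D are mutually consistent (residuals ≈ 0); C is off by 24.2 km.

C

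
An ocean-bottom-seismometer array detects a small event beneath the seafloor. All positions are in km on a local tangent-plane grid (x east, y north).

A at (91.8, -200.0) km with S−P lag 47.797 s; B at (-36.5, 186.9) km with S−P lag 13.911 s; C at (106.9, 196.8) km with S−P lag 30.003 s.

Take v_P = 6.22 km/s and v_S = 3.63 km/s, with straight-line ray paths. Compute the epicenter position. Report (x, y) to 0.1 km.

x ≈ -148.5 km, y ≈ 140.4 km

Distance from S−P lag: d = Δt · v_P v_S / (v_P − v_S) = Δt · (6.22·3.63)/(6.22−3.63) ≈ 8.7176·Δt.
So d_A = 416.68, d_B = 121.27, d_C = 261.55 km.
Circle about each station: (x − 91.8)² + (y + 200.0)² = 416.68²; (x + 36.5)² + (y − 186.9)² = 121.27²; (x − 106.9)² + (y − 196.8)² = 261.55².
Subtracting pairs of circle equations eliminates x²+y² and gives linear equations (the radical axes):
-256.6 x + 773.8 y = 146752.43
30.2 x + 793.6 y = 106944.43
Solving the 2×2 system: x ≈ -148.5, y ≈ 140.4 km.
Check against A (with the unrounded x, y): √((x − 91.8)²+(y + 200.0)²) = 416.68 ≈ 416.68 km. ✓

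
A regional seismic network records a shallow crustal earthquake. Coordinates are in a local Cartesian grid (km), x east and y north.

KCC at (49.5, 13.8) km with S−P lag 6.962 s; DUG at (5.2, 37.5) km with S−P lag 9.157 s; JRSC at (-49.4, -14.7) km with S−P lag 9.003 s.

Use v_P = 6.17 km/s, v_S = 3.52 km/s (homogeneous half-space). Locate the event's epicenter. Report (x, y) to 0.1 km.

Distance from S−P lag: d = Δt · v_P v_S / (v_P − v_S) = Δt · (6.17·3.52)/(6.17−3.52) ≈ 8.1956·Δt.
So d_KCC = 57.06, d_DUG = 75.05, d_JRSC = 73.79 km.
Circle about each station: (x − 49.5)² + (y − 13.8)² = 57.06²; (x − 5.2)² + (y − 37.5)² = 75.05²; (x + 49.4)² + (y + 14.7)² = 73.79².
Subtracting pairs of circle equations eliminates x²+y² and gives linear equations (the radical axes):
-88.6 x + 47.4 y = -3584.06
-197.8 x − 57.0 y = -2173.36
Solving the 2×2 system: x ≈ 21.3, y ≈ -35.8 km.
Check against KCC (with the unrounded x, y): √((x − 49.5)²+(y − 13.8)²) = 57.05 ≈ 57.06 km. ✓

21.3 km east, -35.8 km north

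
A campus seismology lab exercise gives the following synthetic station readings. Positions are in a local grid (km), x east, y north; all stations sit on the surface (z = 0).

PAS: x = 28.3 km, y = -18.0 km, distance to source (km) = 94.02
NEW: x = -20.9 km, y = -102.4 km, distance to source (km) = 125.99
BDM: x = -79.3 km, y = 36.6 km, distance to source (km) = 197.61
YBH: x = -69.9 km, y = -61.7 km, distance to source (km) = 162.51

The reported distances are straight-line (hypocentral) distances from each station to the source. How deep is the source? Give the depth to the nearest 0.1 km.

depth ≈ 66.0 km

Each station gives a sphere (x−x_i)² + (y−y_i)² + z² = d_i² (stations at z=0).
Subtracting the PAS sphere from NEW and BDM: z² cancels, leaving linear equations in x and y:
-98.4 x − 168.8 y = 2763.96
-215.2 x + 109.2 y = -23706.79
Solving: x ≈ 78.602, y ≈ -62.194 km (keep extra digits for the depth step; rounded: 78.6, -62.2).
Then from the PAS sphere: z² = 94.02² − (x − 28.3)² − (y + 18.0)² with x = 78.602, y = -62.194, so z ≈ 66.003 ≈ 66.0 km.
Check against YBH (with the unrounded solution): distance 162.51 ≈ 162.51 km. ✓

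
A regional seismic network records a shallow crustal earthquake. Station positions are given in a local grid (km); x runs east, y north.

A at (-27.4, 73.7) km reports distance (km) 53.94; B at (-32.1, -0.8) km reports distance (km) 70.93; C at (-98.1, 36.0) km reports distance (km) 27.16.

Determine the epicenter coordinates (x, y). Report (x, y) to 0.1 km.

x ≈ -77.5 km, y ≈ 53.7 km

Circle about each station: (x + 27.4)² + (y − 73.7)² = 53.94²; (x + 32.1)² + (y + 0.8)² = 70.93²; (x + 98.1)² + (y − 36.0)² = 27.16².
Subtracting pairs of circle equations eliminates x²+y² and gives linear equations (the radical axes):
-9.4 x − 149.0 y = -7272.94
-141.4 x − 75.4 y = 6909.02
Solving the 2×2 system: x ≈ -77.5, y ≈ 53.7 km.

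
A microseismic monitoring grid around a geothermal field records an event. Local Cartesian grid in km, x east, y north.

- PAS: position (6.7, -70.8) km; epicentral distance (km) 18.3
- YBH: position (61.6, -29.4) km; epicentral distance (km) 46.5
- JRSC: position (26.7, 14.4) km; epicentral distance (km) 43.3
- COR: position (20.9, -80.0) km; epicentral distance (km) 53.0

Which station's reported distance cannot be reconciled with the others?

Solve using three stations at a time. Using YBH, JRSC, COR (subtract circle equations pairwise → linear system) gives (x, y) ≈ (15.2, -27.3).
Distances from that point to each station vs reported:
  PAS: calculated 44.3 vs reported 18.3 → residual 26.0 km
  YBH: calculated 46.5 vs reported 46.5 → residual 0.0 km
  JRSC: calculated 43.3 vs reported 43.3 → residual 0.0 km
  COR: calculated 53.0 vs reported 53.0 → residual 0.0 km
YBH, JRSC, COR are mutually consistent (residuals ≈ 0); PAS is off by 26.0 km.

PAS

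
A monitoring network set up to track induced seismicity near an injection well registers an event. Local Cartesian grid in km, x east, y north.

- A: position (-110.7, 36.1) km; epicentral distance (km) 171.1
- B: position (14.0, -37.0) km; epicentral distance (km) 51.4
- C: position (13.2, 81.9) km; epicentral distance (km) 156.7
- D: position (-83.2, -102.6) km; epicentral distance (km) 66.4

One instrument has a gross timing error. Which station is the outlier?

Solve using three stations at a time. Using B, C, D (subtract circle equations pairwise → linear system) gives (x, y) ≈ (-25.4, -70.0).
Distances from that point to each station vs reported:
  A: calculated 136.1 vs reported 171.1 → residual 35.0 km
  B: calculated 51.4 vs reported 51.4 → residual 0.0 km
  C: calculated 156.7 vs reported 156.7 → residual 0.0 km
  D: calculated 66.4 vs reported 66.4 → residual 0.0 km
B, C, D are mutually consistent (residuals ≈ 0); A is off by 35.0 km.

A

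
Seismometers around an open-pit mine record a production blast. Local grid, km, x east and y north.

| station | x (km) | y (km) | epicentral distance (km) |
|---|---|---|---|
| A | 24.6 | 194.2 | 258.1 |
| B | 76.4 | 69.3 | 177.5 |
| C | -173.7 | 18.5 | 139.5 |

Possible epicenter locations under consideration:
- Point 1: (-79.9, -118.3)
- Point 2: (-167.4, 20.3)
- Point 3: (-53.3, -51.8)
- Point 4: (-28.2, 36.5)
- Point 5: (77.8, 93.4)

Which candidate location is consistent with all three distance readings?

For each candidate, compare |candidate − station| to the reported distance:
Point 1: residuals A 71.4, B 66.7, C 26.4 → max 71.4 km
Point 2: residuals A 0.9, B 71.2, C 132.9 → max 132.9 km
Point 3: residuals A 0.1, B 0.1, C 0.1 → max 0.1 km
Point 4: residuals A 91.8, B 67.9, C 7.1 → max 91.8 km
Point 5: residuals A 144.1, B 153.4, C 122.9 → max 153.4 km
Only Point 3 has all residuals ≈ 0.

Point 3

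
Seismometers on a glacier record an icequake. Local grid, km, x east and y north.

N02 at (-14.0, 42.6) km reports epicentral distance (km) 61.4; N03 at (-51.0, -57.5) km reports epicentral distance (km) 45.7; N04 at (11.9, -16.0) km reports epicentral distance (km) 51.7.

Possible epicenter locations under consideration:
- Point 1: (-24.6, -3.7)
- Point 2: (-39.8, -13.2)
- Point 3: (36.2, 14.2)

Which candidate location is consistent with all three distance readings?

Point 2

For each candidate, compare |candidate − station| to the reported distance:
Point 1: residuals N02 13.9, N03 14.2, N04 13.2 → max 14.2 km
Point 2: residuals N02 0.1, N03 0.0, N04 0.1 → max 0.1 km
Point 3: residuals N02 3.7, N03 67.2, N04 12.9 → max 67.2 km
Only Point 2 has all residuals ≈ 0.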